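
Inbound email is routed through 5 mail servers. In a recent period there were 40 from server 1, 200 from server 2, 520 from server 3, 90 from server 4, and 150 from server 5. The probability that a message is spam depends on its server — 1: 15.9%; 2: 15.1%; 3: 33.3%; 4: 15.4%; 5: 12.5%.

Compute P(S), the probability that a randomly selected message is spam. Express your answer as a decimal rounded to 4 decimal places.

0.2423

Total: 40 + 200 + 520 + 90 + 150 = 1000.
P(1) = 40/1000 = 0.04. P(2) = 200/1000 = 0.2. P(3) = 520/1000 = 0.52. P(4) = 90/1000 = 0.09. P(5) = 150/1000 = 0.15.
By the law of total probability,
P(S) = P(S|1)·P(1) + P(S|2)·P(2) + P(S|3)·P(3) + P(S|4)·P(4) + P(S|5)·P(5)
      = 0.159·0.04 + 0.151·0.2 + 0.333·0.52 + 0.154·0.09 + 0.125·0.15
      = 0.00636 + 0.0302 + 0.17316 + 0.01386 + 0.01875 = 0.24233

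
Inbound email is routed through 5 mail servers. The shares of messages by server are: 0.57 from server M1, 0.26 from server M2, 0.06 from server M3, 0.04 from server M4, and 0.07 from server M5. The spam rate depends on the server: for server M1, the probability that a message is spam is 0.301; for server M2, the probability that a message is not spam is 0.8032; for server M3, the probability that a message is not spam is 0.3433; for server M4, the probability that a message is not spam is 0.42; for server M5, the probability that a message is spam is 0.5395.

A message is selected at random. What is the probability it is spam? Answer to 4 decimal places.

P(S|M2) = 1 − 0.8032 = 0.1968.
P(S|M3) = 1 − 0.3433 = 0.6567.
P(S|M4) = 1 − 0.42 = 0.58.
P(S) = P(S|M1)·P(M1) + P(S|M2)·P(M2) + P(S|M3)·P(M3) + P(S|M4)·P(M4) + P(S|M5)·P(M5)
      = 0.301·0.57 + 0.1968·0.26 + 0.6567·0.06 + 0.58·0.04 + 0.5395·0.07
      = 0.17157 + 0.051168 + 0.039402 + 0.0232 + 0.037765 = 0.323105

0.3231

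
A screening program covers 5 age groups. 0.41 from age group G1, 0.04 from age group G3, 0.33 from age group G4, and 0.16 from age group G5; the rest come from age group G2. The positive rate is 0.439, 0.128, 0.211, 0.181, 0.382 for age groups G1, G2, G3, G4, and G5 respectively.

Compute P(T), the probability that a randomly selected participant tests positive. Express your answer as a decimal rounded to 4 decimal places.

P(G2) = 1 − (0.41 + 0.04 + 0.33 + 0.16) = 0.06.
Using total probability over the partition,
P(T) = P(T|G1)·P(G1) + P(T|G2)·P(G2) + P(T|G3)·P(G3) + P(T|G4)·P(G4) + P(T|G5)·P(G5)
      = 0.439·0.41 + 0.128·0.06 + 0.211·0.04 + 0.181·0.33 + 0.382·0.16
      = 0.17999 + 0.00768 + 0.00844 + 0.05973 + 0.06112 = 0.31696

P(T) ≈ 0.3170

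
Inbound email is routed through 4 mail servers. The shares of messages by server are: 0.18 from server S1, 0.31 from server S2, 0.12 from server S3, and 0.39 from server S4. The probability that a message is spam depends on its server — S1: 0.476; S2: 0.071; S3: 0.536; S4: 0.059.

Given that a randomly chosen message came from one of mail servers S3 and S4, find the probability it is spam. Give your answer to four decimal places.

Let J = {S3, S4}.
P(J) = 0.12 + 0.39 = 0.51.
P(S ∩ J) = 0.536·0.12 + 0.059·0.39 = 0.06432 + 0.02301 = 0.08733.
P(S | J) = 0.08733 / 0.51 = 0.171235…

0.1712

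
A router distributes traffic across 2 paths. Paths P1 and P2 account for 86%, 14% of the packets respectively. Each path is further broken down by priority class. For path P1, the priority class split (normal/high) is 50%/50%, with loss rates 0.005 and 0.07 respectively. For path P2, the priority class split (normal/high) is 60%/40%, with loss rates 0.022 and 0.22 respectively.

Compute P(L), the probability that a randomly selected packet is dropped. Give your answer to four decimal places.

P(L) ≈ 0.0464

P(L|P1) = 0.5·0.005 + 0.5·0.07 = 0.0025 + 0.035 = 0.0375
P(L|P2) = 0.6·0.022 + 0.4·0.22 = 0.0132 + 0.088 = 0.1012
By total probability over the outer partition,
P(L) = 0.86·0.0375 + 0.14·0.1012
      = 0.03225 + 0.014168 = 0.046418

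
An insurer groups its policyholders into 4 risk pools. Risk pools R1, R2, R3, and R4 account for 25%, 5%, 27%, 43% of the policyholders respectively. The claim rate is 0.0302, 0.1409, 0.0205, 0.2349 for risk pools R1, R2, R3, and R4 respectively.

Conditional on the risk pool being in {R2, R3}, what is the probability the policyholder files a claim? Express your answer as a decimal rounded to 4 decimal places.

Let S = {R2, R3}.
P(S) = 0.05 + 0.27 = 0.32.
P(C ∩ S) = 0.1409·0.05 + 0.0205·0.27 = 0.007045 + 0.005535 = 0.01258.
P(C | S) = 0.01258 / 0.32 = 0.039313…

0.0393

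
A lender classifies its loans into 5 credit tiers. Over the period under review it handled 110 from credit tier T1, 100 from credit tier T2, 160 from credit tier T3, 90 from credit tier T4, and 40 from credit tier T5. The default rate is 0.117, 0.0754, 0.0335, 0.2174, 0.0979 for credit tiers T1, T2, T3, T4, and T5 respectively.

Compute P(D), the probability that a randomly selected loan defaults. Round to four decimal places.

Total: 110 + 100 + 160 + 90 + 40 = 500.
P(T1) = 110/500 = 0.22. P(T2) = 100/500 = 0.2. P(T3) = 160/500 = 0.32. P(T4) = 90/500 = 0.18. P(T5) = 40/500 = 0.08.
P(D) = P(D|T1)·P(T1) + P(D|T2)·P(T2) + P(D|T3)·P(T3) + P(D|T4)·P(T4) + P(D|T5)·P(T5)
      = 0.117·0.22 + 0.0754·0.2 + 0.0335·0.32 + 0.2174·0.18 + 0.0979·0.08
      = 0.02574 + 0.01508 + 0.01072 + 0.039132 + 0.007832 = 0.098504

P(D) ≈ 0.0985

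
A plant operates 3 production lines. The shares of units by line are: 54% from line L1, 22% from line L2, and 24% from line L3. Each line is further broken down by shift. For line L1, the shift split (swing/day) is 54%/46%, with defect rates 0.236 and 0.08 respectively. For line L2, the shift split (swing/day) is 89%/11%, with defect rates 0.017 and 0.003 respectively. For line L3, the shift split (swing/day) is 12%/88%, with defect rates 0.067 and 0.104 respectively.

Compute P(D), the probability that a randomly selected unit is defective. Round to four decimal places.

P(D) ≈ 0.1160

P(D|L1) = 0.54·0.236 + 0.46·0.08 = 0.12744 + 0.0368 = 0.16424
P(D|L2) = 0.89·0.017 + 0.11·0.003 = 0.01513 + 0.00033 = 0.01546
P(D|L3) = 0.12·0.067 + 0.88·0.104 = 0.00804 + 0.09152 = 0.09956
Then overall,
P(D) = 0.54·0.16424 + 0.22·0.01546 + 0.24·0.09956
      = 0.0886896 + 0.0034012 + 0.0238944 = 0.1159852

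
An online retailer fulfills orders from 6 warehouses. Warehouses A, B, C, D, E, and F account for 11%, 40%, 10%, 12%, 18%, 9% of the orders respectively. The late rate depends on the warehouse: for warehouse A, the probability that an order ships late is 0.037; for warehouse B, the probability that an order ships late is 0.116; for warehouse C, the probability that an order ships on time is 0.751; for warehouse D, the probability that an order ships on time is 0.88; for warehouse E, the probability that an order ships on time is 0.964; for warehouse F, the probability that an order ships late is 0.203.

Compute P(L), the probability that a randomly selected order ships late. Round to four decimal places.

P(L|C) = 1 − 0.751 = 0.249.
P(L|D) = 1 − 0.88 = 0.12.
P(L|E) = 1 − 0.964 = 0.036.
Summing over the partition,
P(L) = P(L|A)·P(A) + P(L|B)·P(B) + P(L|C)·P(C) + P(L|D)·P(D) + P(L|E)·P(E) + P(L|F)·P(F)
      = 0.037·0.11 + 0.116·0.4 + 0.249·0.1 + 0.12·0.12 + 0.036·0.18 + 0.203·0.09
      = 0.00407 + 0.0464 + 0.0249 + 0.0144 + 0.00648 + 0.01827 = 0.11452

P(L) ≈ 0.1145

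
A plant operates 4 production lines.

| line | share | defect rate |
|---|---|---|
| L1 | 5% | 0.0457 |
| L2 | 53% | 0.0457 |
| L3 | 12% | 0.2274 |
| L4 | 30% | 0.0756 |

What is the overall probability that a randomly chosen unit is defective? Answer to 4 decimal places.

P(D) ≈ 0.0765

P(D) = P(D|L1)·P(L1) + P(D|L2)·P(L2) + P(D|L3)·P(L3) + P(D|L4)·P(L4)
      = 0.0457·0.05 + 0.0457·0.53 + 0.2274·0.12 + 0.0756·0.3
      = 0.002285 + 0.024221 + 0.027288 + 0.02268 = 0.076474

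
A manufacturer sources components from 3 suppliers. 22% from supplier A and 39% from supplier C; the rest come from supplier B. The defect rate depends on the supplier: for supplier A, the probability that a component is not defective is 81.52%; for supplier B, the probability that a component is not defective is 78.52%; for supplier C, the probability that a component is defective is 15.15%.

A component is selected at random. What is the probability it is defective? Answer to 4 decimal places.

P(B) = 1 − (0.22 + 0.39) = 0.39.
P(D|A) = 1 − 0.8152 = 0.1848.
P(D|B) = 1 − 0.7852 = 0.2148.
P(D) = P(D|A)·P(A) + P(D|B)·P(B) + P(D|C)·P(C)
      = 0.1848·0.22 + 0.2148·0.39 + 0.1515·0.39
      = 0.040656 + 0.083772 + 0.059085 = 0.183513

P(D) ≈ 0.1835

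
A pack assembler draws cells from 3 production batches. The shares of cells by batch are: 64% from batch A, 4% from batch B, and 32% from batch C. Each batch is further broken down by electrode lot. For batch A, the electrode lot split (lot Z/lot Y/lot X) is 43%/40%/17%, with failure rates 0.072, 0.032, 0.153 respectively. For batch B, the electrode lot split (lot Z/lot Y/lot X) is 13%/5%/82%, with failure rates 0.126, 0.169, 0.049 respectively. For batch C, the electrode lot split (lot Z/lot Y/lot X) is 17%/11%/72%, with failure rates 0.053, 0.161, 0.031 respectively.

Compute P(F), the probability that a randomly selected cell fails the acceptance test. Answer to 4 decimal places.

P(F) ≈ 0.0629

P(F|A) = 0.43·0.072 + 0.4·0.032 + 0.17·0.153 = 0.03096 + 0.0128 + 0.02601 = 0.06977
P(F|B) = 0.13·0.126 + 0.05·0.169 + 0.82·0.049 = 0.01638 + 0.00845 + 0.04018 = 0.06501
P(F|C) = 0.17·0.053 + 0.11·0.161 + 0.72·0.031 = 0.00901 + 0.01771 + 0.02232 = 0.04904
Then overall,
P(F) = 0.64·0.06977 + 0.04·0.06501 + 0.32·0.04904
      = 0.0446528 + 0.0026004 + 0.0156928 = 0.062946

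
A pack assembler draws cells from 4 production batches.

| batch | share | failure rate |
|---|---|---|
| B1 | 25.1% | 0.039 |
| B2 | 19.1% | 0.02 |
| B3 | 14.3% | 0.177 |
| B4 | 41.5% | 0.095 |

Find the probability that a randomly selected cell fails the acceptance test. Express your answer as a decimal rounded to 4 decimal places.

P(F) = P(F|B1)·P(B1) + P(F|B2)·P(B2) + P(F|B3)·P(B3) + P(F|B4)·P(B4)
      = 0.039·0.251 + 0.02·0.191 + 0.177·0.143 + 0.095·0.415
      = 0.009789 + 0.00382 + 0.025311 + 0.039425 = 0.078345

P(F) ≈ 0.0783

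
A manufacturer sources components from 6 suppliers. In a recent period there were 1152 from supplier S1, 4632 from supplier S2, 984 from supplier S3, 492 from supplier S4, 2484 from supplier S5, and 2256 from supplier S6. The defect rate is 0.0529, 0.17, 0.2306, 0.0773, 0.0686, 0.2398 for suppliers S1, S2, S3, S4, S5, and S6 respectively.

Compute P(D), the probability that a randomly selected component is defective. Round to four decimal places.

P(D) ≈ 0.1521

Total: 1152 + 4632 + 984 + 492 + 2484 + 2256 = 12000.
P(S1) = 1152/12000 = 0.096. P(S2) = 4632/12000 = 0.386. P(S3) = 984/12000 = 0.082. P(S4) = 492/12000 = 0.041. P(S5) = 2484/12000 = 0.207. P(S6) = 2256/12000 = 0.188.
P(D) = P(D|S1)·P(S1) + P(D|S2)·P(S2) + P(D|S3)·P(S3) + P(D|S4)·P(S4) + P(D|S5)·P(S5) + P(D|S6)·P(S6)
      = 0.0529·0.096 + 0.17·0.386 + 0.2306·0.082 + 0.0773·0.041 + 0.0686·0.207 + 0.2398·0.188
      = 0.0050784 + 0.06562 + 0.0189092 + 0.0031693 + 0.0142002 + 0.0450824 = 0.1520595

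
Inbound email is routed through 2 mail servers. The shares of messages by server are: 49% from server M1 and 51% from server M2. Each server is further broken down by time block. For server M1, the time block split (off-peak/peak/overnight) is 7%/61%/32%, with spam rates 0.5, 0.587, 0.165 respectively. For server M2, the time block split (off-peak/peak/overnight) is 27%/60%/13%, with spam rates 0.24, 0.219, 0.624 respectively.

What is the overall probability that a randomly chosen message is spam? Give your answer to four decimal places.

P(S) ≈ 0.3599

P(S|M1) = 0.07·0.5 + 0.61·0.587 + 0.32·0.165 = 0.035 + 0.35807 + 0.0528 = 0.44587
P(S|M2) = 0.27·0.24 + 0.6·0.219 + 0.13·0.624 = 0.0648 + 0.1314 + 0.08112 = 0.27732
Then overall,
P(S) = 0.49·0.44587 + 0.51·0.27732
      = 0.2184763 + 0.1414332 = 0.3599095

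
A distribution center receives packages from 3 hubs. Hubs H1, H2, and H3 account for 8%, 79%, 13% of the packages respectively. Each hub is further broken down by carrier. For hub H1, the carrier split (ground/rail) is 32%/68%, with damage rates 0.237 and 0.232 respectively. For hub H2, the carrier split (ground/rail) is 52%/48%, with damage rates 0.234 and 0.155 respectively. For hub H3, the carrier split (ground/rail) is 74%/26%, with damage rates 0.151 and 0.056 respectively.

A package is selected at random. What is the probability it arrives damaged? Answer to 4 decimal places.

P(D|H1) = 0.32·0.237 + 0.68·0.232 = 0.07584 + 0.15776 = 0.2336
P(D|H2) = 0.52·0.234 + 0.48·0.155 = 0.12168 + 0.0744 = 0.19608
P(D|H3) = 0.74·0.151 + 0.26·0.056 = 0.11174 + 0.01456 = 0.1263
By total probability over the outer partition,
P(D) = 0.08·0.2336 + 0.79·0.19608 + 0.13·0.1263
      = 0.018688 + 0.1549032 + 0.016419 = 0.1900102

0.1900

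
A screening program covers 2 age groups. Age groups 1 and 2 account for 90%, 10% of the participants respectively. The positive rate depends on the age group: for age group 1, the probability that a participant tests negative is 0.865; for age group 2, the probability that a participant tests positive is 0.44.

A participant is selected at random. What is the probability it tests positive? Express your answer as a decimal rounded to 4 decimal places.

0.1655

P(T|1) = 1 − 0.865 = 0.135.
P(T) = P(T|1)·P(1) + P(T|2)·P(2)
      = 0.135·0.9 + 0.44·0.1
      = 0.1215 + 0.044 = 0.1655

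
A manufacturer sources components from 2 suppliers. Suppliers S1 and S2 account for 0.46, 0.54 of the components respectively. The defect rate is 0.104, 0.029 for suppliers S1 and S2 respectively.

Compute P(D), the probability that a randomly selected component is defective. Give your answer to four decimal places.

P(D) ≈ 0.0635

P(D) = P(D|S1)·P(S1) + P(D|S2)·P(S2)
      = 0.104·0.46 + 0.029·0.54
      = 0.04784 + 0.01566 = 0.0635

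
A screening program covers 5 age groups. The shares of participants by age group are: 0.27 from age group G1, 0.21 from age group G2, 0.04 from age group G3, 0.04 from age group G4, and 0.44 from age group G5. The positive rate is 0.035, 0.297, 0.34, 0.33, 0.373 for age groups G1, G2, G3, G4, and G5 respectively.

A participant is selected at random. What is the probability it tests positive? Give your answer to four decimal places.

Summing over the partition,
P(T) = P(T|G1)·P(G1) + P(T|G2)·P(G2) + P(T|G3)·P(G3) + P(T|G4)·P(G4) + P(T|G5)·P(G5)
      = 0.035·0.27 + 0.297·0.21 + 0.34·0.04 + 0.33·0.04 + 0.373·0.44
      = 0.00945 + 0.06237 + 0.0136 + 0.0132 + 0.16412 = 0.26274

0.2627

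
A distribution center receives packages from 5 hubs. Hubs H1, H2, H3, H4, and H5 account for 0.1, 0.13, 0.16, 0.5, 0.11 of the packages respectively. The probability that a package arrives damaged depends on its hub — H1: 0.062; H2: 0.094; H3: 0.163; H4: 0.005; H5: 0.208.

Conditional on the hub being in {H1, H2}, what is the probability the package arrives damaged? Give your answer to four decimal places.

Let S = {H1, H2}.
P(S) = 0.1 + 0.13 = 0.23.
P(D ∩ S) = 0.062·0.1 + 0.094·0.13 = 0.0062 + 0.01222 = 0.01842.
P(D | S) = 0.01842 / 0.23 = 0.080087…

P(D|S) ≈ 0.0801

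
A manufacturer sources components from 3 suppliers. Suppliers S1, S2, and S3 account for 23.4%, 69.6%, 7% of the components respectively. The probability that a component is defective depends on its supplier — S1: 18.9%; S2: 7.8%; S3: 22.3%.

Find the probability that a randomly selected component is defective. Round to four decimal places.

P(D) ≈ 0.1141

P(D) = P(D|S1)·P(S1) + P(D|S2)·P(S2) + P(D|S3)·P(S3)
      = 0.189·0.234 + 0.078·0.696 + 0.223·0.07
      = 0.044226 + 0.054288 + 0.01561 = 0.114124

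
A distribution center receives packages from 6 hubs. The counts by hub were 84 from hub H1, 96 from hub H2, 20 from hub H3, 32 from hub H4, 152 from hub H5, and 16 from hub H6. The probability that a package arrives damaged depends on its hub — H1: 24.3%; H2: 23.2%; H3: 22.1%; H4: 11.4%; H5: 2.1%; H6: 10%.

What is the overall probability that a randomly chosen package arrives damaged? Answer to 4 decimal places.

P(D) ≈ 0.1389

Total: 84 + 96 + 20 + 32 + 152 + 16 = 400.
P(H1) = 84/400 = 0.21. P(H2) = 96/400 = 0.24. P(H3) = 20/400 = 0.05. P(H4) = 32/400 = 0.08. P(H5) = 152/400 = 0.38. P(H6) = 16/400 = 0.04.
P(D) = P(D|H1)·P(H1) + P(D|H2)·P(H2) + P(D|H3)·P(H3) + P(D|H4)·P(H4) + P(D|H5)·P(H5) + P(D|H6)·P(H6)
      = 0.243·0.21 + 0.232·0.24 + 0.221·0.05 + 0.114·0.08 + 0.021·0.38 + 0.1·0.04
      = 0.05103 + 0.05568 + 0.01105 + 0.00912 + 0.00798 + 0.004 = 0.13886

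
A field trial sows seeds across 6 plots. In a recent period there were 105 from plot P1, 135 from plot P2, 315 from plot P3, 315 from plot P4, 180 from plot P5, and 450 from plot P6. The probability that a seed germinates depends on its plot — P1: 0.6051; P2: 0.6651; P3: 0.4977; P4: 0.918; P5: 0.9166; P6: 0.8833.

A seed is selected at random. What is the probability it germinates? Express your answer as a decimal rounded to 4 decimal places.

Total: 105 + 135 + 315 + 315 + 180 + 450 = 1500.
P(P1) = 105/1500 = 0.07. P(P2) = 135/1500 = 0.09. P(P3) = 315/1500 = 0.21. P(P4) = 315/1500 = 0.21. P(P5) = 180/1500 = 0.12. P(P6) = 450/1500 = 0.3.
Using total probability over the partition,
P(G) = P(G|P1)·P(P1) + P(G|P2)·P(P2) + P(G|P3)·P(P3) + P(G|P4)·P(P4) + P(G|P5)·P(P5) + P(G|P6)·P(P6)
      = 0.6051·0.07 + 0.6651·0.09 + 0.4977·0.21 + 0.918·0.21 + 0.9166·0.12 + 0.8833·0.3
      = 0.042357 + 0.059859 + 0.104517 + 0.19278 + 0.109992 + 0.26499 = 0.774495

0.7745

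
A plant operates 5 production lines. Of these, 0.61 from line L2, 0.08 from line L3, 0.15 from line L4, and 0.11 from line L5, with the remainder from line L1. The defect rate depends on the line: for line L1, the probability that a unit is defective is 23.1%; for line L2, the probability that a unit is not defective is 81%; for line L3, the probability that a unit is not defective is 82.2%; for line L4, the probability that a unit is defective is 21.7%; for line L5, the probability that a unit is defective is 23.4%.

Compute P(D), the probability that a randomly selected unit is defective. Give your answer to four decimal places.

P(D) ≈ 0.2000

P(L1) = 1 − (0.61 + 0.08 + 0.15 + 0.11) = 0.05.
P(D|L2) = 1 − 0.81 = 0.19.
P(D|L3) = 1 − 0.822 = 0.178.
P(D) = P(D|L1)·P(L1) + P(D|L2)·P(L2) + P(D|L3)·P(L3) + P(D|L4)·P(L4) + P(D|L5)·P(L5)
      = 0.231·0.05 + 0.19·0.61 + 0.178·0.08 + 0.217·0.15 + 0.234·0.11
      = 0.01155 + 0.1159 + 0.01424 + 0.03255 + 0.02574 = 0.19998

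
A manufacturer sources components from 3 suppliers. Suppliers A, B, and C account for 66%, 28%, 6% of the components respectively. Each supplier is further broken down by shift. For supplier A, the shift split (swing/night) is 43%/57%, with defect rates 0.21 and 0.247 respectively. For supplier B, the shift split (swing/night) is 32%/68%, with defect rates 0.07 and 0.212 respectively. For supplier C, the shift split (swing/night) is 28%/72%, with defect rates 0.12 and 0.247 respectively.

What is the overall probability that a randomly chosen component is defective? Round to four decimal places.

P(D) ≈ 0.2118

P(D|A) = 0.43·0.21 + 0.57·0.247 = 0.0903 + 0.14079 = 0.23109
P(D|B) = 0.32·0.07 + 0.68·0.212 = 0.0224 + 0.14416 = 0.16656
P(D|C) = 0.28·0.12 + 0.72·0.247 = 0.0336 + 0.17784 = 0.21144
By total probability over the outer partition,
P(D) = 0.66·0.23109 + 0.28·0.16656 + 0.06·0.21144
      = 0.1525194 + 0.0466368 + 0.0126864 = 0.2118426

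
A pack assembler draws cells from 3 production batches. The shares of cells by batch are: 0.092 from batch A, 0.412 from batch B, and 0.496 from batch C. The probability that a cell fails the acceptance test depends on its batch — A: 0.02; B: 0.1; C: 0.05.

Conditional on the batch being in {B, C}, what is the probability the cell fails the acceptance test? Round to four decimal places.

Let S = {B, C}.
P(S) = 0.412 + 0.496 = 0.908.
P(F ∩ S) = 0.1·0.412 + 0.05·0.496 = 0.0412 + 0.0248 = 0.066.
P(F | S) = 0.066 / 0.908 = 0.072687…

P(F|S) ≈ 0.0727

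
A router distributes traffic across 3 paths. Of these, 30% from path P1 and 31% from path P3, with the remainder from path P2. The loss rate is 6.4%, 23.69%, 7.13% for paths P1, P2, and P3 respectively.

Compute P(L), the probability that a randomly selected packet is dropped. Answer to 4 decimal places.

P(L) ≈ 0.1337

P(P2) = 1 − (0.3 + 0.31) = 0.39.
P(L) = P(L|P1)·P(P1) + P(L|P2)·P(P2) + P(L|P3)·P(P3)
      = 0.064·0.3 + 0.2369·0.39 + 0.0713·0.31
      = 0.0192 + 0.092391 + 0.022103 = 0.133694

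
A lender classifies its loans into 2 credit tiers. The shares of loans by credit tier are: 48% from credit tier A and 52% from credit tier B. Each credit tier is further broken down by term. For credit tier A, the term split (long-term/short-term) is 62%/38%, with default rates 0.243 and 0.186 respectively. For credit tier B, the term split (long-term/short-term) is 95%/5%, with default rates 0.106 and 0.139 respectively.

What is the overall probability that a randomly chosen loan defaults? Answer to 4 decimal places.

0.1622

P(D|A) = 0.62·0.243 + 0.38·0.186 = 0.15066 + 0.07068 = 0.22134
P(D|B) = 0.95·0.106 + 0.05·0.139 = 0.1007 + 0.00695 = 0.10765
Then overall,
P(D) = 0.48·0.22134 + 0.52·0.10765
      = 0.1062432 + 0.055978 = 0.1622212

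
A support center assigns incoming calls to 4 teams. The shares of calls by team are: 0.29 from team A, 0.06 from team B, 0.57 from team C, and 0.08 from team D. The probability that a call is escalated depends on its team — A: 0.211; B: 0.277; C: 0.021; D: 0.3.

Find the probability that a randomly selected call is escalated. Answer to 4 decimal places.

P(E) = P(E|A)·P(A) + P(E|B)·P(B) + P(E|C)·P(C) + P(E|D)·P(D)
      = 0.211·0.29 + 0.277·0.06 + 0.021·0.57 + 0.3·0.08
      = 0.06119 + 0.01662 + 0.01197 + 0.024 = 0.11378

0.1138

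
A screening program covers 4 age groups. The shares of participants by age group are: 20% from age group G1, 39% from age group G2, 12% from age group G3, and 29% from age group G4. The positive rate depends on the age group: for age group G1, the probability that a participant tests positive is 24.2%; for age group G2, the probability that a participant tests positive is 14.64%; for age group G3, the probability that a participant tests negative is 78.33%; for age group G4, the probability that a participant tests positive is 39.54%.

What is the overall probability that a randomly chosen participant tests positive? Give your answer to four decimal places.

P(T) ≈ 0.2462

P(T|G3) = 1 − 0.7833 = 0.2167.
Using total probability over the partition,
P(T) = P(T|G1)·P(G1) + P(T|G2)·P(G2) + P(T|G3)·P(G3) + P(T|G4)·P(G4)
      = 0.242·0.2 + 0.1464·0.39 + 0.2167·0.12 + 0.3954·0.29
      = 0.0484 + 0.057096 + 0.026004 + 0.114666 = 0.246166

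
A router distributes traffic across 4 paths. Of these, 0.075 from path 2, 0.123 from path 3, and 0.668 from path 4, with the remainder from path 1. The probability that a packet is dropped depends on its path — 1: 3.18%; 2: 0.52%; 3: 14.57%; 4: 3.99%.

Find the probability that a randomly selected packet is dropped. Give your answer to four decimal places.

P(1) = 1 − (0.075 + 0.123 + 0.668) = 0.134.
By the law of total probability,
P(L) = P(L|1)·P(1) + P(L|2)·P(2) + P(L|3)·P(3) + P(L|4)·P(4)
      = 0.0318·0.134 + 0.0052·0.075 + 0.1457·0.123 + 0.0399·0.668
      = 0.0042612 + 0.00039 + 0.0179211 + 0.0266532 = 0.0492255

P(L) ≈ 0.0492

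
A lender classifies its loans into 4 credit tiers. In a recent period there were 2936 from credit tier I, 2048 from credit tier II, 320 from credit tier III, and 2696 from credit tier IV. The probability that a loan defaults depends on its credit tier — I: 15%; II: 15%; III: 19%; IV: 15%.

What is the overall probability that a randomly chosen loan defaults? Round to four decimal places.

0.1516

Total: 2936 + 2048 + 320 + 2696 = 8000.
P(I) = 2936/8000 = 0.367. P(II) = 2048/8000 = 0.256. P(III) = 320/8000 = 0.04. P(IV) = 2696/8000 = 0.337.
P(D) = P(D|I)·P(I) + P(D|II)·P(II) + P(D|III)·P(III) + P(D|IV)·P(IV)
      = 0.15·0.367 + 0.15·0.256 + 0.19·0.04 + 0.15·0.337
      = 0.05505 + 0.0384 + 0.0076 + 0.05055 = 0.1516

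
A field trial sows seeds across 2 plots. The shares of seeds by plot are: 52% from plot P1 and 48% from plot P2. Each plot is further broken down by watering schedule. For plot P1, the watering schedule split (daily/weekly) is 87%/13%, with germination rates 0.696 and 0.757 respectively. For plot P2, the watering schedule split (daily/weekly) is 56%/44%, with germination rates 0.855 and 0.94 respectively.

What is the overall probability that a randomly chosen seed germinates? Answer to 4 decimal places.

0.7944

P(G|P1) = 0.87·0.696 + 0.13·0.757 = 0.60552 + 0.09841 = 0.70393
P(G|P2) = 0.56·0.855 + 0.44·0.94 = 0.4788 + 0.4136 = 0.8924
By total probability over the outer partition,
P(G) = 0.52·0.70393 + 0.48·0.8924
      = 0.3660436 + 0.428352 = 0.7943956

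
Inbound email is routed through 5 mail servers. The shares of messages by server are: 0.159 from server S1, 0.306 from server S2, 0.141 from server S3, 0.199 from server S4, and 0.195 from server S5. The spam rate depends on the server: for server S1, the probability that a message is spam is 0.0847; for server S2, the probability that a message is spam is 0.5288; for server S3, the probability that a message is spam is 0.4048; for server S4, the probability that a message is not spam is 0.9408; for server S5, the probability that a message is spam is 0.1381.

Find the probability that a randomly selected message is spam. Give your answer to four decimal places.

P(S|S4) = 1 − 0.9408 = 0.0592.
P(S) = P(S|S1)·P(S1) + P(S|S2)·P(S2) + P(S|S3)·P(S3) + P(S|S4)·P(S4) + P(S|S5)·P(S5)
      = 0.0847·0.159 + 0.5288·0.306 + 0.4048·0.141 + 0.0592·0.199 + 0.1381·0.195
      = 0.0134673 + 0.1618128 + 0.0570768 + 0.0117808 + 0.0269295 = 0.2710672

0.2711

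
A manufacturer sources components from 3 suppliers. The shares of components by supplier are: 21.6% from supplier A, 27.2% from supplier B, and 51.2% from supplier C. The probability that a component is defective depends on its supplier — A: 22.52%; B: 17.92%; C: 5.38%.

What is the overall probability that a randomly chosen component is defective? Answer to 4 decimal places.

P(D) = P(D|A)·P(A) + P(D|B)·P(B) + P(D|C)·P(C)
      = 0.2252·0.216 + 0.1792·0.272 + 0.0538·0.512
      = 0.0486432 + 0.0487424 + 0.0275456 = 0.1249312

0.1249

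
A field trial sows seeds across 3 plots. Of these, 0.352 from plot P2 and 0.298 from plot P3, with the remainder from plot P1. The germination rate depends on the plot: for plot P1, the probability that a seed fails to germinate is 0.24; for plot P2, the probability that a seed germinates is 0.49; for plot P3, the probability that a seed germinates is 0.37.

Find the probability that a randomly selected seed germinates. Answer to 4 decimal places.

0.5487

P(P1) = 1 − (0.352 + 0.298) = 0.35.
P(G|P1) = 1 − 0.24 = 0.76.
By the law of total probability,
P(G) = P(G|P1)·P(P1) + P(G|P2)·P(P2) + P(G|P3)·P(P3)
      = 0.76·0.35 + 0.49·0.352 + 0.37·0.298
      = 0.266 + 0.17248 + 0.11026 = 0.54874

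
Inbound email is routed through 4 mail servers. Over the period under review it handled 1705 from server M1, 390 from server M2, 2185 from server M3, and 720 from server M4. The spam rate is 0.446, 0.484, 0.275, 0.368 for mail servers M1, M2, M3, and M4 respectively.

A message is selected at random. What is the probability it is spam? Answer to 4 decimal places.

P(S) ≈ 0.3630

Total: 1705 + 390 + 2185 + 720 = 5000.
P(M1) = 1705/5000 = 0.341. P(M2) = 390/5000 = 0.078. P(M3) = 2185/5000 = 0.437. P(M4) = 720/5000 = 0.144.
Using total probability over the partition,
P(S) = P(S|M1)·P(M1) + P(S|M2)·P(M2) + P(S|M3)·P(M3) + P(S|M4)·P(M4)
      = 0.446·0.341 + 0.484·0.078 + 0.275·0.437 + 0.368·0.144
      = 0.152086 + 0.037752 + 0.120175 + 0.052992 = 0.363005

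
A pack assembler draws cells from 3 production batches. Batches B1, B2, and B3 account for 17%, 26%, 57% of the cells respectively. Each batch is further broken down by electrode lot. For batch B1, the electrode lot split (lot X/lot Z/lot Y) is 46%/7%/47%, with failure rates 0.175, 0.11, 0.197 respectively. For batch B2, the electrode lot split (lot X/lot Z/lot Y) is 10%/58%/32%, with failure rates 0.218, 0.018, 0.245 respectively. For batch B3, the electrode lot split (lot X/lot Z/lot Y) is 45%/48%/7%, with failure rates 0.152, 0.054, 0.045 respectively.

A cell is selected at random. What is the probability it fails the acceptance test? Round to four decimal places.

0.1151

P(F|B1) = 0.46·0.175 + 0.07·0.11 + 0.47·0.197 = 0.0805 + 0.0077 + 0.09259 = 0.18079
P(F|B2) = 0.1·0.218 + 0.58·0.018 + 0.32·0.245 = 0.0218 + 0.01044 + 0.0784 = 0.11064
P(F|B3) = 0.45·0.152 + 0.48·0.054 + 0.07·0.045 = 0.0684 + 0.02592 + 0.00315 = 0.09747
Then overall,
P(F) = 0.17·0.18079 + 0.26·0.11064 + 0.57·0.09747
      = 0.0307343 + 0.0287664 + 0.0555579 = 0.1150586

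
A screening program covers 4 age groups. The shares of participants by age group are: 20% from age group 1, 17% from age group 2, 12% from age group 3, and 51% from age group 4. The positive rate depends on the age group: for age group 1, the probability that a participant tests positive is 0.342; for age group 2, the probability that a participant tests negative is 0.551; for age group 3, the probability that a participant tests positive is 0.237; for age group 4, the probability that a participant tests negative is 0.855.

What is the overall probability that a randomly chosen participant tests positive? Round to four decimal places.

P(T|2) = 1 − 0.551 = 0.449.
P(T|4) = 1 − 0.855 = 0.145.
P(T) = P(T|1)·P(1) + P(T|2)·P(2) + P(T|3)·P(3) + P(T|4)·P(4)
      = 0.342·0.2 + 0.449·0.17 + 0.237·0.12 + 0.145·0.51
      = 0.0684 + 0.07633 + 0.02844 + 0.07395 = 0.24712

P(T) ≈ 0.2471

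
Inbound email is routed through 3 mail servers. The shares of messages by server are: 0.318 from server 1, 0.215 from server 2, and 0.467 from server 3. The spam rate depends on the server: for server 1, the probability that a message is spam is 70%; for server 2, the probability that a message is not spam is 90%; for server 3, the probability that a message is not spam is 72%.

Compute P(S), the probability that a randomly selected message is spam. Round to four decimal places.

P(S) ≈ 0.3749

P(S|2) = 1 − 0.9 = 0.1.
P(S|3) = 1 − 0.72 = 0.28.
By the law of total probability,
P(S) = P(S|1)·P(1) + P(S|2)·P(2) + P(S|3)·P(3)
      = 0.7·0.318 + 0.1·0.215 + 0.28·0.467
      = 0.2226 + 0.0215 + 0.13076 = 0.37486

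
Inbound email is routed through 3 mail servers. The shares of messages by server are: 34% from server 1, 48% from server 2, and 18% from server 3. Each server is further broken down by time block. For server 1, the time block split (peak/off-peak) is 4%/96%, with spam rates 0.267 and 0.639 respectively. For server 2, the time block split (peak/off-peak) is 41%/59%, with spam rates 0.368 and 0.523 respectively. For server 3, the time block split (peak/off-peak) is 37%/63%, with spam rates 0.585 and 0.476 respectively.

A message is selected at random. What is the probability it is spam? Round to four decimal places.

0.5257

P(S|1) = 0.04·0.267 + 0.96·0.639 = 0.01068 + 0.61344 = 0.62412
P(S|2) = 0.41·0.368 + 0.59·0.523 = 0.15088 + 0.30857 = 0.45945
P(S|3) = 0.37·0.585 + 0.63·0.476 = 0.21645 + 0.29988 = 0.51633
By total probability over the outer partition,
P(S) = 0.34·0.62412 + 0.48·0.45945 + 0.18·0.51633
      = 0.2122008 + 0.220536 + 0.0929394 = 0.5256762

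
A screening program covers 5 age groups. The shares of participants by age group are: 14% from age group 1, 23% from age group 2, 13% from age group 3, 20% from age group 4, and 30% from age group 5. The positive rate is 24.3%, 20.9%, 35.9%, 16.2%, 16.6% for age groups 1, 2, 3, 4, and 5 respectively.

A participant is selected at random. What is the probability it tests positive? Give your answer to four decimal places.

P(T) = P(T|1)·P(1) + P(T|2)·P(2) + P(T|3)·P(3) + P(T|4)·P(4) + P(T|5)·P(5)
      = 0.243·0.14 + 0.209·0.23 + 0.359·0.13 + 0.162·0.2 + 0.166·0.3
      = 0.03402 + 0.04807 + 0.04667 + 0.0324 + 0.0498 = 0.21096

0.2110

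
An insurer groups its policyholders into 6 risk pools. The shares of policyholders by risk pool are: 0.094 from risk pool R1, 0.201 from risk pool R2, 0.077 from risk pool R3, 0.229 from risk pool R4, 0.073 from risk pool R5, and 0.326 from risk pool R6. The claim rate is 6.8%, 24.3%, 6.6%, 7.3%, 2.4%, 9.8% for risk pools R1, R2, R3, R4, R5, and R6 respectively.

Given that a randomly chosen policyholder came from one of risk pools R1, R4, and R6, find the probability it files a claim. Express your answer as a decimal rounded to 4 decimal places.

0.0848

Let S = {R1, R4, R6}.
P(S) = 0.094 + 0.229 + 0.326 = 0.649.
P(C ∩ S) = 0.068·0.094 + 0.073·0.229 + 0.098·0.326 = 0.006392 + 0.016717 + 0.031948 = 0.055057.
P(C | S) = 0.055057 / 0.649 = 0.084834…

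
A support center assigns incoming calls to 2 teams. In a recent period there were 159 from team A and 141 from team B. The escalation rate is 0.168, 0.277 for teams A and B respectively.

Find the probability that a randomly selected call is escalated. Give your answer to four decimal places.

P(E) ≈ 0.2192

Total: 159 + 141 = 300.
P(A) = 159/300 = 0.53. P(B) = 141/300 = 0.47.
P(E) = P(E|A)·P(A) + P(E|B)·P(B)
      = 0.168·0.53 + 0.277·0.47
      = 0.08904 + 0.13019 = 0.21923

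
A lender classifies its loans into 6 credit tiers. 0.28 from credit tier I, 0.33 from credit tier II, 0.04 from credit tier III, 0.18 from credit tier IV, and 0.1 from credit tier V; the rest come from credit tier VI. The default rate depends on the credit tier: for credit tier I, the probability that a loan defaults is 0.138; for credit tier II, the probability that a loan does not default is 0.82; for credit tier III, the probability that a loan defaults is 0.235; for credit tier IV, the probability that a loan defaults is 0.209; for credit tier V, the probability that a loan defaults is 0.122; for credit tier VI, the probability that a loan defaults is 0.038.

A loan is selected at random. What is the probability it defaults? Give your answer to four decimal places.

0.1599

P(VI) = 1 − (0.28 + 0.33 + 0.04 + 0.18 + 0.1) = 0.07.
P(D|II) = 1 − 0.82 = 0.18.
P(D) = P(D|I)·P(I) + P(D|II)·P(II) + P(D|III)·P(III) + P(D|IV)·P(IV) + P(D|V)·P(V) + P(D|VI)·P(VI)
      = 0.138·0.28 + 0.18·0.33 + 0.235·0.04 + 0.209·0.18 + 0.122·0.1 + 0.038·0.07
      = 0.03864 + 0.0594 + 0.0094 + 0.03762 + 0.0122 + 0.00266 = 0.15992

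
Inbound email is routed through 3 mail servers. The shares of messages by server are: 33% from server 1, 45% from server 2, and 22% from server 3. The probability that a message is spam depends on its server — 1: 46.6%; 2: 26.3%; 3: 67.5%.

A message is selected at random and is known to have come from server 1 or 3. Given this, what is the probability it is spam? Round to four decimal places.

Let J = {1, 3}.
P(J) = 0.33 + 0.22 = 0.55.
P(S ∩ J) = 0.466·0.33 + 0.675·0.22 = 0.15378 + 0.1485 = 0.30228.
P(S | J) = 0.30228 / 0.55 = 0.549600…

0.5496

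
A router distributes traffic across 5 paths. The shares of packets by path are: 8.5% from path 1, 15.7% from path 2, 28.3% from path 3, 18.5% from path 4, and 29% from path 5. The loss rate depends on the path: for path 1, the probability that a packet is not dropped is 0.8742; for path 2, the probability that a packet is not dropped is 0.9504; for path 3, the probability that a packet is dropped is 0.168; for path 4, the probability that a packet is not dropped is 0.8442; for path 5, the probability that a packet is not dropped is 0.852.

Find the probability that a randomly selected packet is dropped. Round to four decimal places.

P(L) ≈ 0.1378

P(L|1) = 1 − 0.8742 = 0.1258.
P(L|2) = 1 − 0.9504 = 0.0496.
P(L|4) = 1 − 0.8442 = 0.1558.
P(L|5) = 1 − 0.852 = 0.148.
P(L) = P(L|1)·P(1) + P(L|2)·P(2) + P(L|3)·P(3) + P(L|4)·P(4) + P(L|5)·P(5)
      = 0.1258·0.085 + 0.0496·0.157 + 0.168·0.283 + 0.1558·0.185 + 0.148·0.29
      = 0.010693 + 0.0077872 + 0.047544 + 0.028823 + 0.04292 = 0.1377672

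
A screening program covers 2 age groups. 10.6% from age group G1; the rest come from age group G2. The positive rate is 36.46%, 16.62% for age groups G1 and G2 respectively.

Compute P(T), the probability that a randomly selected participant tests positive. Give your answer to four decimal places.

0.1872

P(G2) = 1 − (0.106) = 0.894.
Summing over the partition,
P(T) = P(T|G1)·P(G1) + P(T|G2)·P(G2)
      = 0.3646·0.106 + 0.1662·0.894
      = 0.0386476 + 0.1485828 = 0.1872304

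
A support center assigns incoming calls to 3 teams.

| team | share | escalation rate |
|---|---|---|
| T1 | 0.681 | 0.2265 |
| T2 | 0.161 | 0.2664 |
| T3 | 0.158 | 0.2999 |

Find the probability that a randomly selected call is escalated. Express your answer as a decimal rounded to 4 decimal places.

0.2445

By the law of total probability,
P(E) = P(E|T1)·P(T1) + P(E|T2)·P(T2) + P(E|T3)·P(T3)
      = 0.2265·0.681 + 0.2664·0.161 + 0.2999·0.158
      = 0.1542465 + 0.0428904 + 0.0473842 = 0.2445211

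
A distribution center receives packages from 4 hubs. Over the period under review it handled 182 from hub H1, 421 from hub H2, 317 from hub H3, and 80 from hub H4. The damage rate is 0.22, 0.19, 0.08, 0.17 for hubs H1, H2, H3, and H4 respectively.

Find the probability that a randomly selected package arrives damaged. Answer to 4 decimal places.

0.1590

Total: 182 + 421 + 317 + 80 = 1000.
P(H1) = 182/1000 = 0.182. P(H2) = 421/1000 = 0.421. P(H3) = 317/1000 = 0.317. P(H4) = 80/1000 = 0.08.
P(D) = P(D|H1)·P(H1) + P(D|H2)·P(H2) + P(D|H3)·P(H3) + P(D|H4)·P(H4)
      = 0.22·0.182 + 0.19·0.421 + 0.08·0.317 + 0.17·0.08
      = 0.04004 + 0.07999 + 0.02536 + 0.0136 = 0.15899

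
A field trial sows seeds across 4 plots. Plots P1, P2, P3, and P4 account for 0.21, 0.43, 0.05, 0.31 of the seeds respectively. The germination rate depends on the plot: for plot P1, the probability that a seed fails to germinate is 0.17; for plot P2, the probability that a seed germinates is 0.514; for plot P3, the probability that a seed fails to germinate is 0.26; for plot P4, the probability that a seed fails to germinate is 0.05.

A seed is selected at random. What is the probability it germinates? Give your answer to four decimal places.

P(G|P1) = 1 − 0.17 = 0.83.
P(G|P3) = 1 − 0.26 = 0.74.
P(G|P4) = 1 − 0.05 = 0.95.
P(G) = P(G|P1)·P(P1) + P(G|P2)·P(P2) + P(G|P3)·P(P3) + P(G|P4)·P(P4)
      = 0.83·0.21 + 0.514·0.43 + 0.74·0.05 + 0.95·0.31
      = 0.1743 + 0.22102 + 0.037 + 0.2945 = 0.72682

P(G) ≈ 0.7268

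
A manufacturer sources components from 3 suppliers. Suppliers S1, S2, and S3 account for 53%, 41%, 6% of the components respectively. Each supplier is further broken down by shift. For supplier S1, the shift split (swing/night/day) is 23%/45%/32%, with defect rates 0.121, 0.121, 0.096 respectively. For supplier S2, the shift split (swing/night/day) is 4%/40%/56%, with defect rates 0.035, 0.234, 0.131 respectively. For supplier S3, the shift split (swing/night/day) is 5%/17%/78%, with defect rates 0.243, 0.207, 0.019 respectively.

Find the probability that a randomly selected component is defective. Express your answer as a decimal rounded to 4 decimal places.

P(D) ≈ 0.1326

P(D|S1) = 0.23·0.121 + 0.45·0.121 + 0.32·0.096 = 0.02783 + 0.05445 + 0.03072 = 0.113
P(D|S2) = 0.04·0.035 + 0.4·0.234 + 0.56·0.131 = 0.0014 + 0.0936 + 0.07336 = 0.16836
P(D|S3) = 0.05·0.243 + 0.17·0.207 + 0.78·0.019 = 0.01215 + 0.03519 + 0.01482 = 0.06216
Then overall,
P(D) = 0.53·0.113 + 0.41·0.16836 + 0.06·0.06216
      = 0.05989 + 0.0690276 + 0.0037296 = 0.1326472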